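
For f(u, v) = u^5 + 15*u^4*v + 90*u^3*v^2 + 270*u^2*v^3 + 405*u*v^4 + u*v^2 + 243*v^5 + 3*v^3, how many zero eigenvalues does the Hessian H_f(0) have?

Hessian at 0 has rank 0.

2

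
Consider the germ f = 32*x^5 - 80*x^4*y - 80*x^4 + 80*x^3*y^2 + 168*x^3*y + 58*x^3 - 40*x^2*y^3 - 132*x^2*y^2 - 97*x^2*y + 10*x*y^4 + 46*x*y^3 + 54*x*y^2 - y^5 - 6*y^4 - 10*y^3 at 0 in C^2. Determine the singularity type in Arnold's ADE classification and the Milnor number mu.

Type D_{4}, Milnor number mu = 4.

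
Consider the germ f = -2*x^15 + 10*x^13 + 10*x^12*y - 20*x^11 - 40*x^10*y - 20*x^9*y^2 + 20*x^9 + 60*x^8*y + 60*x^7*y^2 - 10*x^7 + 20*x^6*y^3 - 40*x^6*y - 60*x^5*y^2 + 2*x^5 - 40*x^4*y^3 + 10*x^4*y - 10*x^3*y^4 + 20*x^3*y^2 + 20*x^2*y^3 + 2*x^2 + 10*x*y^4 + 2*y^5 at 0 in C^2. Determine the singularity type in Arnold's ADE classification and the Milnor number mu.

Type A_4, Milnor number mu = 4.

The Hessian of f at 0 is [[4, 0], [0, 0]] with rank 1, so corank 1. A Groebner basis of the Jacobian ideal J(f) in C{x,y} is {y^4, x}; counting standard monomials gives mu = 4. Corank 1: A-series; mu = 4 gives A_4.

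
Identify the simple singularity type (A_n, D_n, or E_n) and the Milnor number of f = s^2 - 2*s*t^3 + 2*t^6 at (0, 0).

Type A_5, Milnor number mu = 5.

The Hessian of f at 0 has rank 1. Corank 1: A-series; mu = 5 gives A_5.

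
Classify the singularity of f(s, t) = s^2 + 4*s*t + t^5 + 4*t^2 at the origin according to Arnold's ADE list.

A_{4}

The Hessian of f at 0 has rank 1. Corank 1: A-series; mu = 4 gives A_4.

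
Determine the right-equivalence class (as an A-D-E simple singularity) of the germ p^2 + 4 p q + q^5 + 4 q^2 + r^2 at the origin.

A_{4}

The Hessian of f at 0 is [[2, 4, 0], [4, 8, 0], [0, 0, 2]] with rank 2, so corank 1. A Groebner basis of the Jacobian ideal J(f) in C{p,q,r} is {q^4, p + 2*q, r}; counting standard monomials gives mu = 4. Corank 1: A-series; mu = 4 gives A_4.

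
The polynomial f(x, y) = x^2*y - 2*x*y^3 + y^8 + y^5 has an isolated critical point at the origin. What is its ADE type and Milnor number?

Type D_9, Milnor number mu = 9.

The Hessian of f at 0 has rank 0. Corank 2; j^3 = x^2*y has shape L^2 M (L != M), so D-series; mu = 9 gives D_9.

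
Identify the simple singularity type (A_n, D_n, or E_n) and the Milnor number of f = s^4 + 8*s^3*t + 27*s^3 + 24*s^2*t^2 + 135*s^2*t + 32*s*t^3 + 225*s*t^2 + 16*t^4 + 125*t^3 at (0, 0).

The Hessian of f at 0 has rank 0. Corank 2; j^3 = (3*s + 5*t)^3 is a perfect cube, so E-series; the 4-jet and mu = 6 give E_6.

Type E_{6}, Milnor number mu = 6.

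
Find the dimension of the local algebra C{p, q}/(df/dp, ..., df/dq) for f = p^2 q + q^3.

4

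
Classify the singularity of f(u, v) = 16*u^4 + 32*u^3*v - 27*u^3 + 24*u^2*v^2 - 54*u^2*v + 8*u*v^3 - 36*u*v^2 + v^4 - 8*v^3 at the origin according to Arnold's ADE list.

The Hessian of f at 0 has rank 0. Corank 2; j^3 = -(3*u + 2*v)^3 is a perfect cube, so E-series; the 4-jet and mu = 6 give E_6.

E_6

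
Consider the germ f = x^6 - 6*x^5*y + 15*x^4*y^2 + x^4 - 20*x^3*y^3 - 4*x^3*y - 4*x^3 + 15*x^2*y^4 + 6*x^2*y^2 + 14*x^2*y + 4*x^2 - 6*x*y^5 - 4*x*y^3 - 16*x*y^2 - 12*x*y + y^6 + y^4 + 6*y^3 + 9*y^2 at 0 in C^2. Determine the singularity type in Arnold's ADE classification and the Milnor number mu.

The Hessian of f at 0 has rank 1. Corank 1: A-series; mu = 5 gives A_5.

Type A_5, Milnor number mu = 5.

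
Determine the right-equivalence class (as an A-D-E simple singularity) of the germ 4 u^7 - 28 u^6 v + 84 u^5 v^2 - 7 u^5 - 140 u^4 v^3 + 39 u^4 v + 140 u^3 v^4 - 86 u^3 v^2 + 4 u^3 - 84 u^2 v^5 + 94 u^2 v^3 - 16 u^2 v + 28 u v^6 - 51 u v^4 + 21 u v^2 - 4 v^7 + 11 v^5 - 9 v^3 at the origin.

D_6

The Hessian of f at 0 has rank 0. Corank 2; j^3 = (u - v)*(2*u - 3*v)^2 has shape L^2 M (L != M), so D-series; mu = 6 gives D_6.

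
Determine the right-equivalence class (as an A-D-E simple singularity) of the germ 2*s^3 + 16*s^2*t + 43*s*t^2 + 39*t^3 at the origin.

The Hessian of f at 0 has rank 0. Corank 2; j^3 = (s + 3*t)*(2*s^2 + 10*s*t + 13*t^2) splits into three distinct lines over C (the quadratic factor has nonzero discriminant), so D_4.

D4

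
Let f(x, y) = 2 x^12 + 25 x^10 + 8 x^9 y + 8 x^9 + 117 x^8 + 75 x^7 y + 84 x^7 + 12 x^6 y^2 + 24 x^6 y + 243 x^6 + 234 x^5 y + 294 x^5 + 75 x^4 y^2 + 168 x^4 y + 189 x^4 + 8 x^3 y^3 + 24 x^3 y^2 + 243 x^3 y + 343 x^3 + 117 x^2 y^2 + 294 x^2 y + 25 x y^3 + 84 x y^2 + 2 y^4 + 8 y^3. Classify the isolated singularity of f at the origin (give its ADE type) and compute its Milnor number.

The Hessian of f at 0 has rank 0. Corank 2; j^3 = (7*x + 2*y)^3 is a perfect cube, so E-series; the 4-jet and mu = 7 give E_7.

Type E_{7}, Milnor number mu = 7.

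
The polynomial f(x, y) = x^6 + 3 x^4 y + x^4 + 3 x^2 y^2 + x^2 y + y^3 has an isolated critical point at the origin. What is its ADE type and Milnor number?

The Hessian of f at 0 has rank 0. Corank 2; j^3 = y*(x^2 + y^2) splits into three distinct lines over C (the quadratic factor has nonzero discriminant), so D_4.

Type D_4, Milnor number mu = 4.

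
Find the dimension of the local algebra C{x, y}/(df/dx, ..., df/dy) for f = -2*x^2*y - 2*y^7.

8

The Hessian of f at 0 has rank 0. Corank 2; j^3 = -2*x^2*y has shape L^2 M (L != M), so D-series; mu = 8 gives D_8.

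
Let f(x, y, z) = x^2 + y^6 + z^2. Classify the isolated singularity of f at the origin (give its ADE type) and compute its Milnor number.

Type A_5, Milnor number mu = 5.

The Hessian of f at 0 is [[2, 0, 0], [0, 0, 0], [0, 0, 2]] with rank 2, so corank 1. A Groebner basis of the Jacobian ideal J(f) in C{x,y,z} is {y^5, x, z}; counting standard monomials gives mu = 5. Corank 1: A-series; mu = 5 gives A_5.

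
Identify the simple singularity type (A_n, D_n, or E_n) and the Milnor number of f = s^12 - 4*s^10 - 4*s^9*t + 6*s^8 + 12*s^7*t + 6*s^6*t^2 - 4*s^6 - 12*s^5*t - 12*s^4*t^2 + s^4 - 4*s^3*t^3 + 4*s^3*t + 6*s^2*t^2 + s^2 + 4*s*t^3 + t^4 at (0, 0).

Type A_{3}, Milnor number mu = 3.

The Hessian of f at 0 has rank 1. Corank 1: A-series; mu = 3 gives A_3.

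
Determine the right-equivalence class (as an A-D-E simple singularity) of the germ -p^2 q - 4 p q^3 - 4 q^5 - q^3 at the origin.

D_{4}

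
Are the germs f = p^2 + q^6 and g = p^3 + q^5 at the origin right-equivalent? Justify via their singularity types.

No.

The Hessian of f at 0 has rank 1. Corank 1: A-series; mu = 5 gives A_5. The Hessian of g at 0 has rank 0. Corank 2; j^3 = p^3 is a perfect cube, so E-series; the 5-jet and mu = 8 give E_8. f is A_5 but g is E_8, hence not right-equivalent.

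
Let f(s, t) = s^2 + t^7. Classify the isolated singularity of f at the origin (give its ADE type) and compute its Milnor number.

The Hessian of f at 0 has rank 1. Corank 1: A-series; mu = 6 gives A_6.

Type A_6, Milnor number mu = 6.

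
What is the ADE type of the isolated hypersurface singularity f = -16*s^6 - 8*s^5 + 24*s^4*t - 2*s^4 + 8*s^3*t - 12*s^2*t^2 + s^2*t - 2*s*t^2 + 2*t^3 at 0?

D4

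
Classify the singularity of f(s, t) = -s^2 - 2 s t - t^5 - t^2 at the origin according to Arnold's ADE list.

A_4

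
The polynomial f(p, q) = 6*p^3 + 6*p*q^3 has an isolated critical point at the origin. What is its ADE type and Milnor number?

The Hessian of f at 0 has rank 0. Corank 2; j^3 = 6*p^3 is a perfect cube, so E-series; the 4-jet and mu = 7 give E_7.

Type E_7, Milnor number mu = 7.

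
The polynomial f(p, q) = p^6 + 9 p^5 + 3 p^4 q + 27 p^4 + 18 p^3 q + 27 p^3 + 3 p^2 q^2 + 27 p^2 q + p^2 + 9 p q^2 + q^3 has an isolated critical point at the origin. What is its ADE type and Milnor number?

The Hessian of f at 0 has rank 1. Corank 1: A-series; mu = 2 gives A_2.

Type A_2, Milnor number mu = 2.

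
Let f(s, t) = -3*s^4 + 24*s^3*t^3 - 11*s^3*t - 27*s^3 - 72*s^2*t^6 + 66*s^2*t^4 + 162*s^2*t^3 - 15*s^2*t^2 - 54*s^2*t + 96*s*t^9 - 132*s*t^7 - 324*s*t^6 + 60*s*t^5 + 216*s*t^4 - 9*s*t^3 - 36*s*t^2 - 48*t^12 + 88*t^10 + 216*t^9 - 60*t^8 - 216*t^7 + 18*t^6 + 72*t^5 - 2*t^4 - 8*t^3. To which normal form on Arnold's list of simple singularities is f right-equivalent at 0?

The Hessian of f at 0 has rank 0. Corank 2; j^3 = -(3*s + 2*t)^3 is a perfect cube, so E-series; the 4-jet and mu = 7 give E_7.

E_{7}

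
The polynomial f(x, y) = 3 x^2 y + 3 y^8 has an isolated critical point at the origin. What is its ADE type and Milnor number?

Type D_{9}, Milnor number mu = 9.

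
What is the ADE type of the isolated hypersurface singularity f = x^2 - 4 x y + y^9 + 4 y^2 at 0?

A_8

The Hessian of f at 0 is [[2, -4], [-4, 8]] with rank 1, so corank 1. A Groebner basis of the Jacobian ideal J(f) in C{x,y} is {y^8, x - 2*y}; counting standard monomials gives mu = 8. Corank 1: A-series; mu = 8 gives A_8.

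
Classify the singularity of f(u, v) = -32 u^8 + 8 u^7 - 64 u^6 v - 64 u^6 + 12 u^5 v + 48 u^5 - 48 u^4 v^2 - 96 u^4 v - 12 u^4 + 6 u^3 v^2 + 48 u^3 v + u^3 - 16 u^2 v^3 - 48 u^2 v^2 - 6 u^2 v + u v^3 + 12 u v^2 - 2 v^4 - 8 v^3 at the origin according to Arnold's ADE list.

The Hessian of f at 0 has rank 0. Corank 2; j^3 = (u - 2*v)^3 is a perfect cube, so E-series; the 4-jet and mu = 7 give E_7.

E_{7}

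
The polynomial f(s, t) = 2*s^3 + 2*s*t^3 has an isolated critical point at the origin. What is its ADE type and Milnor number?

Type E_{7}, Milnor number mu = 7.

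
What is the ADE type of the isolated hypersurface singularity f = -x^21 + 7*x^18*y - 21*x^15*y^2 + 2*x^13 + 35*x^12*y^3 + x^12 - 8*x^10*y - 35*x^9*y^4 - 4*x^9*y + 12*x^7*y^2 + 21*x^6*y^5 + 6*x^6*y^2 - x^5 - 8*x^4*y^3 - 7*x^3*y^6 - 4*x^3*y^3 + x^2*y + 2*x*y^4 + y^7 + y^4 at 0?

The Hessian of f at 0 has rank 0. Corank 2; j^3 = x^2*y has shape L^2 M (L != M), so D-series; mu = 5 gives D_5.

D_5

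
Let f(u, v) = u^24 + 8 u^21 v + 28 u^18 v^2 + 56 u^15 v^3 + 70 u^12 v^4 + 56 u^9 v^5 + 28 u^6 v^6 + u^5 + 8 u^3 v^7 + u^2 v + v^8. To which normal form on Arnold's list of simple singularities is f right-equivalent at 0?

D_9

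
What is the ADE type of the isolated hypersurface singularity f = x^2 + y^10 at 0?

A9

The Hessian of f at 0 is [[2, 0], [0, 0]] with rank 1, so corank 1. A Groebner basis of the Jacobian ideal J(f) in C{x,y} is {y^9, x}; counting standard monomials gives mu = 9. Corank 1: A-series; mu = 9 gives A_9.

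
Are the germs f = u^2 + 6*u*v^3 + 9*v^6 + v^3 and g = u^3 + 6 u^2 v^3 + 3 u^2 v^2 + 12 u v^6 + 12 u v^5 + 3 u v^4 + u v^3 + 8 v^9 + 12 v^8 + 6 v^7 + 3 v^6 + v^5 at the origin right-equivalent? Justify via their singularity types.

The Hessian of f at 0 has rank 1. Corank 1: A-series; mu = 2 gives A_2. The Hessian of g at 0 has rank 0. Corank 2; j^3 = u^3 is a perfect cube, so E-series; the 4-jet and mu = 7 give E_7. f is A_2 but g is E_7, hence not right-equivalent.

No.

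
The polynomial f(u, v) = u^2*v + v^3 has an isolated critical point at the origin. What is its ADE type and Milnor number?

The Hessian of f at 0 has rank 0. Corank 2; j^3 = v*(u^2 + v^2) splits into three distinct lines over C (the quadratic factor has nonzero discriminant), so D_4.

Type D4, Milnor number mu = 4.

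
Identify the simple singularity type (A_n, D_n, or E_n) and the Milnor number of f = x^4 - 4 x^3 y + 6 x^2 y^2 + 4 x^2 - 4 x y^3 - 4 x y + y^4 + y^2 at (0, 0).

Type A_{3}, Milnor number mu = 3.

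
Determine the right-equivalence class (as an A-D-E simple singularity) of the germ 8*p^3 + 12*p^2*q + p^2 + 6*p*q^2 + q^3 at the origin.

A_{2}

The Hessian of f at 0 is [[2, 0], [0, 0]] with rank 1, so corank 1. A Groebner basis of the Jacobian ideal J(f) in C{p,q} is {q^2, p}; counting standard monomials gives mu = 2. Corank 1: A-series; mu = 2 gives A_2.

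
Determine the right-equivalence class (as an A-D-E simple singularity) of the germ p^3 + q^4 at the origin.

E_6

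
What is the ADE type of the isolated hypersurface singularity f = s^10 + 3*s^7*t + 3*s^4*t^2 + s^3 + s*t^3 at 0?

The Hessian of f at 0 has rank 0. Corank 2; j^3 = s^3 is a perfect cube, so E-series; the 4-jet and mu = 7 give E_7.

E_7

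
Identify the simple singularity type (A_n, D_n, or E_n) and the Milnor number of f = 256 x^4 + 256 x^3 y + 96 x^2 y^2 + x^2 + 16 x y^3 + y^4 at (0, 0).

Type A_3, Milnor number mu = 3.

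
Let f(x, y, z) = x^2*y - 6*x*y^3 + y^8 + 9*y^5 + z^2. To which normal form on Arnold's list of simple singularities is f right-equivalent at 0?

D_9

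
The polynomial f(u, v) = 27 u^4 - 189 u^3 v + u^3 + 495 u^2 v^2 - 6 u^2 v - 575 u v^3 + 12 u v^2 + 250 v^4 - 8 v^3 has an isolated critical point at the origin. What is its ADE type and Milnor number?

The Hessian of f at 0 has rank 0. Corank 2; j^3 = (u - 2*v)^3 is a perfect cube, so E-series; the 4-jet and mu = 7 give E_7.

Type E_{7}, Milnor number mu = 7.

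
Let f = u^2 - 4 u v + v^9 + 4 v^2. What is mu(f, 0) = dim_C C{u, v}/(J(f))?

8

The Hessian of f at 0 is [[2, -4], [-4, 8]] with rank 1, so corank 1. A Groebner basis of the Jacobian ideal J(f) in C{u,v} is {v^8, u - 2*v}; counting standard monomials gives mu = 8. Corank 1: A-series; mu = 8 gives A_8.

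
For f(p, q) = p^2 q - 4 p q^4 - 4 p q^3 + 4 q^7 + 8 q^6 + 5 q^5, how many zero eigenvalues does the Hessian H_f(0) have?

The Hessian at 0 is [[0, 0], [0, 0]] of rank 0; hence corank 2.

2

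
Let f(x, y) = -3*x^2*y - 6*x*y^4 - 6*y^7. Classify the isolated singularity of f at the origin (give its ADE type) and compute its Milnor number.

The Hessian of f at 0 is [[0, 0], [0, 0]] with rank 0, so corank 2. A Groebner basis of the Jacobian ideal J(f) in C{x,y} is {-x^2/6 + x*y^3, x*y + y^4, x^3, x^2*y}; counting standard monomials gives mu = 8. Corank 2; j^3 = -3*x^2*y has shape L^2 M (L != M), so D-series; mu = 8 gives D_8.

Type D8, Milnor number mu = 8.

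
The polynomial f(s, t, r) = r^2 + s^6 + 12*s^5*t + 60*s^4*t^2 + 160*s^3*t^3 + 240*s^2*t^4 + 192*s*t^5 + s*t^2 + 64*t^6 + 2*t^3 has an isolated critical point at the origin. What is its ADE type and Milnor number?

The Hessian of f at 0 is [[0, 0, 0], [0, 0, 0], [0, 0, 2]] with rank 1, so corank 2. A Groebner basis of the Jacobian ideal J(f) in C{s,t,r} is {s^5 + t^2/6, t^3, s*t + 2*t^2, r}; counting standard monomials gives mu = 7. Corank 2; j^3 = t^2*(s + 2*t) has shape L^2 M (L != M), so D-series; mu = 7 gives D_7.

Type D_{7}, Milnor number mu = 7.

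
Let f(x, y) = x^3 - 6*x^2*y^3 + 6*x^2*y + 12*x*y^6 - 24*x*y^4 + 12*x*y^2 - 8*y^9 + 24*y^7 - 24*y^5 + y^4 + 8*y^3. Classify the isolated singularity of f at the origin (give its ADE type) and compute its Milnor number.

The Hessian of f at 0 is [[0, 0], [0, 0]] with rank 0, so corank 2. A Groebner basis of the Jacobian ideal J(f) in C{x,y} is {y^3, x^2 + 4*x*y + 4*y^2}; counting standard monomials gives mu = 6. Corank 2; j^3 = (x + 2*y)^3 is a perfect cube, so E-series; the 4-jet and mu = 6 give E_6.

Type E6, Milnor number mu = 6.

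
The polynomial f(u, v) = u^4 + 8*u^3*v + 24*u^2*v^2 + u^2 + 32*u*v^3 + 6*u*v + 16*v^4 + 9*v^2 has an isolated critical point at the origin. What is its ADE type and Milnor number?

Type A3, Milnor number mu = 3.

The Hessian of f at 0 is [[2, 6], [6, 18]] with rank 1, so corank 1. A Groebner basis of the Jacobian ideal J(f) in C{u,v} is {v^3, u + 3*v}; counting standard monomials gives mu = 3. Corank 1: A-series; mu = 3 gives A_3.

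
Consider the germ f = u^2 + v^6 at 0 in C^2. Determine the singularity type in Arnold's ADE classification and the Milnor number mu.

The Hessian of f at 0 is [[2, 0], [0, 0]] with rank 1, so corank 1. A Groebner basis of the Jacobian ideal J(f) in C{u,v} is {v^5, u}; counting standard monomials gives mu = 5. Corank 1: A-series; mu = 5 gives A_5.

Type A_5, Milnor number mu = 5.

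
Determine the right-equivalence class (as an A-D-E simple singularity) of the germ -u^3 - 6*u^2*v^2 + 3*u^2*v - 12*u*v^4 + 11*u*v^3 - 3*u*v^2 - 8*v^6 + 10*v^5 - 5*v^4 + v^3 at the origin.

The Hessian of f at 0 is [[0, 0], [0, 0]] with rank 0, so corank 2. A Groebner basis of the Jacobian ideal J(f) in C{u,v} is {-u^2/4 + u*v/2 + v^4 - v^3/12 - v^2/4, u^3 + 7*u^2/4 - 7*u*v/2 - 5*v^3/12 + 7*v^2/4, u^2*v + 13*u^2/12 - 13*u*v/6 - 23*v^3/36 + 13*v^2/12, u^2/2 + u*v^2 - u*v - 5*v^3/6 + v^2/2}; counting standard monomials gives mu = 7. Corank 2; j^3 = -(u - v)^3 is a perfect cube, so E-series; the 4-jet and mu = 7 give E_7.

E_{7}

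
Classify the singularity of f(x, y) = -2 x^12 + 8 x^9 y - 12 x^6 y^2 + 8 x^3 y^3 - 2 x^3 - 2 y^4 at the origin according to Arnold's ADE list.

E_6

The Hessian of f at 0 has rank 0. Corank 2; j^3 = -2*x^3 is a perfect cube, so E-series; the 4-jet and mu = 6 give E_6.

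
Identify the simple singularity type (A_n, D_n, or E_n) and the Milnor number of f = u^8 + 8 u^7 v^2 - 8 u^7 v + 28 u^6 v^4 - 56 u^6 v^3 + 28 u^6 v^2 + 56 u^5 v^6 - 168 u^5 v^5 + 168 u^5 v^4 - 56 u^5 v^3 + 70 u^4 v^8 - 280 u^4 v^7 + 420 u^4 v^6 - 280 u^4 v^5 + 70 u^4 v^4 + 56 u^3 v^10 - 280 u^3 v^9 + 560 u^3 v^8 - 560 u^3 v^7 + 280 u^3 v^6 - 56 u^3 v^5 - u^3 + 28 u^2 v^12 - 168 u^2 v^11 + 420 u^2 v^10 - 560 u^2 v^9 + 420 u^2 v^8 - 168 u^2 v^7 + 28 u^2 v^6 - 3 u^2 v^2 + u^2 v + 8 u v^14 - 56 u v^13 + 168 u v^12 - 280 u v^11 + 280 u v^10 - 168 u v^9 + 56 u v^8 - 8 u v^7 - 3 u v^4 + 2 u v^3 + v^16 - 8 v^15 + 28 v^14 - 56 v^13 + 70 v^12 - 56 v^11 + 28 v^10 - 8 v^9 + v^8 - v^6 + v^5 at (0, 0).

Type D9, Milnor number mu = 9.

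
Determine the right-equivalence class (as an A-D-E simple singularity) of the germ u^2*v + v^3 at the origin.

D_{4}

The Hessian of f at 0 is [[0, 0], [0, 0]] with rank 0, so corank 2. A Groebner basis of the Jacobian ideal J(f) in C{u,v} is {v^3, u^2 + 3*v^2, u*v}; counting standard monomials gives mu = 4. Corank 2; j^3 = v*(u^2 + v^2) splits into three distinct lines over C (the quadratic factor has nonzero discriminant), so D_4.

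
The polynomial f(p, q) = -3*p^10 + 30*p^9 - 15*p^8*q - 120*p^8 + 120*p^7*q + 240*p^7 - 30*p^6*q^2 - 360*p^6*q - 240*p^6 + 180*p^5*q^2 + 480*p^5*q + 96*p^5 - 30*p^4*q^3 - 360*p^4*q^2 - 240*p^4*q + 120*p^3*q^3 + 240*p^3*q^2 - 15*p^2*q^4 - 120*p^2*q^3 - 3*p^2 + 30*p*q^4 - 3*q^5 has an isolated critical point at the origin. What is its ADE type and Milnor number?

Type A_4, Milnor number mu = 4.

The Hessian of f at 0 is [[-6, 0], [0, 0]] with rank 1, so corank 1. A Groebner basis of the Jacobian ideal J(f) in C{p,q} is {q^4, p}; counting standard monomials gives mu = 4. Corank 1: A-series; mu = 4 gives A_4.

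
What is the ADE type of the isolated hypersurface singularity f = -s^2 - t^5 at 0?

The Hessian of f at 0 is [[-2, 0], [0, 0]] with rank 1, so corank 1. A Groebner basis of the Jacobian ideal J(f) in C{s,t} is {t^4, s}; counting standard monomials gives mu = 4. Corank 1: A-series; mu = 4 gives A_4.

A_4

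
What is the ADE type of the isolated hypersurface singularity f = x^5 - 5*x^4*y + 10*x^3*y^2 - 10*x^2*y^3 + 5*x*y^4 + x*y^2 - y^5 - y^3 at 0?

The Hessian of f at 0 has rank 0. Corank 2; j^3 = y^2*(x - y) has shape L^2 M (L != M), so D-series; mu = 6 gives D_6.

D_6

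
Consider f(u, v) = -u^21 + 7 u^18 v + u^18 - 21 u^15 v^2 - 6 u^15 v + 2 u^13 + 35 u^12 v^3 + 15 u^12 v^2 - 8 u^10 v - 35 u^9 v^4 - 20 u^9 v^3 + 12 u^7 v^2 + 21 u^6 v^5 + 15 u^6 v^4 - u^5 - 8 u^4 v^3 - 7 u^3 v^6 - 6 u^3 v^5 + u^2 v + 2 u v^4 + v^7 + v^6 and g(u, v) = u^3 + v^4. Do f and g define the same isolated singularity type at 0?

The Hessian of f at 0 has rank 0. Corank 2; j^3 = u^2*v has shape L^2 M (L != M), so D-series; mu = 7 gives D_7. The Hessian of g at 0 has rank 0. Corank 2; j^3 = u^3 is a perfect cube, so E-series; the 4-jet and mu = 6 give E_6. f is D_7 but g is E_6, hence not right-equivalent.

No.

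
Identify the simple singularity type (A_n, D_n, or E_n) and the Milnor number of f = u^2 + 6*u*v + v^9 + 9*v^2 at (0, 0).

The Hessian of f at 0 has rank 1. Corank 1: A-series; mu = 8 gives A_8.

Type A_{8}, Milnor number mu = 8.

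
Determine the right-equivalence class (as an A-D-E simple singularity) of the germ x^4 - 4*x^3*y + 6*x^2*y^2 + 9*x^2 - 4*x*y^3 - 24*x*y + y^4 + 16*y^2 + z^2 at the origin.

A_{3}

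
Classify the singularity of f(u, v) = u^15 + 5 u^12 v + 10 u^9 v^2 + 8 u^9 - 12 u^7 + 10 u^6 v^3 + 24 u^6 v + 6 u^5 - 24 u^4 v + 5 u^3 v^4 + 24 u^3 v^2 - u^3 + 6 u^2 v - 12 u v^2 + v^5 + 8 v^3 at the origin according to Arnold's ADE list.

The Hessian of f at 0 has rank 0. Corank 2; j^3 = -(u - 2*v)^3 is a perfect cube, so E-series; the 5-jet and mu = 8 give E_8.

E8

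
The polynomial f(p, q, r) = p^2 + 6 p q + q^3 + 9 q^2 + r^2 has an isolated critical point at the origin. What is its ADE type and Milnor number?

Type A_2, Milnor number mu = 2.

The Hessian of f at 0 has rank 2. Corank 1: A-series; mu = 2 gives A_2.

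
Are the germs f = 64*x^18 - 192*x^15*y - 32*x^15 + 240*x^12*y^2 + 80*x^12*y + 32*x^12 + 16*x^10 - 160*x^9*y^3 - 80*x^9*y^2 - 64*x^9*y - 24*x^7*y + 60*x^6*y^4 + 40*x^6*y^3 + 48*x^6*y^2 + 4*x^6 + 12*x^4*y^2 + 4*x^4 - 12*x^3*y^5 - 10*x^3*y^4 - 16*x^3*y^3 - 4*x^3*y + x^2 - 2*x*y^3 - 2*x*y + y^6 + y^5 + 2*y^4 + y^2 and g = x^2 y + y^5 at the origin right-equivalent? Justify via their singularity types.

No.

The Hessian of f at 0 is [[2, -2], [-2, 2]] with rank 1, so corank 1. A Groebner basis of the Jacobian ideal J(f) in C{x,y} is {x + y^3 - y, x^2 - y^2, x*y - y^2}; counting standard monomials gives mu = 4. Corank 1: A-series; mu = 4 gives A_4. The Hessian of g at 0 is [[0, 0], [0, 0]] with rank 0, so corank 2. A Groebner basis of the Jacobian ideal J(g) in C{x,y} is {x^2/5 + y^4, x^3, x*y}; counting standard monomials gives mu = 6. Corank 2; j^3 = x^2*y has shape L^2 M (L != M), so D-series; mu = 6 gives D_6. f is A_4 but g is D_6, hence not right-equivalent.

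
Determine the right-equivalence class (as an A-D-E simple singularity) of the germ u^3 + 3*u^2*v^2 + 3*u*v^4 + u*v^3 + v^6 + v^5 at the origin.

The Hessian of f at 0 has rank 0. Corank 2; j^3 = u^3 is a perfect cube, so E-series; the 4-jet and mu = 7 give E_7.

E_{7}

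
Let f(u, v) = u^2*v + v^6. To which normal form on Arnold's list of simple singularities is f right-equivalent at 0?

D_{7}

The Hessian of f at 0 is [[0, 0], [0, 0]] with rank 0, so corank 2. A Groebner basis of the Jacobian ideal J(f) in C{u,v} is {u^2/6 + v^5, u^3, u*v}; counting standard monomials gives mu = 7. Corank 2; j^3 = u^2*v has shape L^2 M (L != M), so D-series; mu = 7 gives D_7.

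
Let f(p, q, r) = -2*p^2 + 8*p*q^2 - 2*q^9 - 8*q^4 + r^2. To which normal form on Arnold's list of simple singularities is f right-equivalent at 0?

The Hessian of f at 0 is [[-4, 0, 0], [0, 0, 0], [0, 0, 2]] with rank 2, so corank 1. A Groebner basis of the Jacobian ideal J(f) in C{p,q,r} is {p^4, -p/2 + q^2, r}; counting standard monomials gives mu = 8. Corank 1: A-series; mu = 8 gives A_8.

A8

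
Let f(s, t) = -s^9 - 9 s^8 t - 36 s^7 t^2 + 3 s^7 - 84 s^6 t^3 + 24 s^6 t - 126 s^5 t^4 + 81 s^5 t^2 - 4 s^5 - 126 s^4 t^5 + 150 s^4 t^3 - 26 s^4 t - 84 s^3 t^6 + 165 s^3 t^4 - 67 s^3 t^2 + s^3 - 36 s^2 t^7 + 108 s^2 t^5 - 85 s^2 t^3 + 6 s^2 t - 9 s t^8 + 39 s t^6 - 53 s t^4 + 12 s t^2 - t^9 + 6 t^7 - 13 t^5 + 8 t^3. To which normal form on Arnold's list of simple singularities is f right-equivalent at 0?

The Hessian of f at 0 has rank 0. Corank 2; j^3 = (s + 2*t)^3 is a perfect cube, so E-series; the 5-jet and mu = 8 give E_8.

E8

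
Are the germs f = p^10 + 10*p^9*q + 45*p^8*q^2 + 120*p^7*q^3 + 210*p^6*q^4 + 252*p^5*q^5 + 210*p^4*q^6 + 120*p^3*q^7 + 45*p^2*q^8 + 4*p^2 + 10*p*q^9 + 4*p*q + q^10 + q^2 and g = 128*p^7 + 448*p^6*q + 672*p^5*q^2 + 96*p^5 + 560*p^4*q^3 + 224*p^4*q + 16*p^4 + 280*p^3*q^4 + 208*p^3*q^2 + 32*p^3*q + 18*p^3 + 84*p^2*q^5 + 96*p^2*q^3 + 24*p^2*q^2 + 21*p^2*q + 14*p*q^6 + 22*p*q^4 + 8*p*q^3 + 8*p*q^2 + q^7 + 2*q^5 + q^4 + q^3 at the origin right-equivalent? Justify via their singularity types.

The Hessian of f at 0 is [[8, 4], [4, 2]] with rank 1, so corank 1. A Groebner basis of the Jacobian ideal J(f) in C{p,q} is {q^9, p + q/2}; counting standard monomials gives mu = 9. Corank 1: A-series; mu = 9 gives A_9. The Hessian of g at 0 is [[0, 0], [0, 0]] with rank 0, so corank 2. A Groebner basis of the Jacobian ideal J(g) in C{p,q} is {p*q^2 + 27*p*q/8 + 9*q^2/8, -81*p*q/8 + q^3 - 27*q^2/8, p^2 + 5*p*q/6 + q^2/6}; counting standard monomials gives mu = 5. Corank 2; j^3 = (2*p + q)*(3*p + q)^2 has shape L^2 M (L != M), so D-series; mu = 5 gives D_5. f is A_9 but g is D_5, hence not right-equivalent.

No.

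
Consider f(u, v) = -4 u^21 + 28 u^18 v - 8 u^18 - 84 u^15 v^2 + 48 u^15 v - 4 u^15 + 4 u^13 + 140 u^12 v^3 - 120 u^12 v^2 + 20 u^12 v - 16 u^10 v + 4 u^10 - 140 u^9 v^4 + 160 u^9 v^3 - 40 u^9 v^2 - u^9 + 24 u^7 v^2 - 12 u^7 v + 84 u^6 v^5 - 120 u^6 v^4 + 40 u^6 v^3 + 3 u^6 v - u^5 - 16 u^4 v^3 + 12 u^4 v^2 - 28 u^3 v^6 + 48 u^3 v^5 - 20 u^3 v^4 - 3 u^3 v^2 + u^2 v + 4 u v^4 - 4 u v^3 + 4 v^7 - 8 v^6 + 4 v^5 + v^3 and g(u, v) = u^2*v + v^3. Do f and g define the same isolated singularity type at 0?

The Hessian of f at 0 has rank 0. Corank 2; j^3 = v*(u^2 + v^2) splits into three distinct lines over C (the quadratic factor has nonzero discriminant), so D_4. The Hessian of g at 0 has rank 0. Corank 2; j^3 = v*(u^2 + v^2) splits into three distinct lines over C (the quadratic factor has nonzero discriminant), so D_4. Both have type D_4, hence right-equivalent.

Yes.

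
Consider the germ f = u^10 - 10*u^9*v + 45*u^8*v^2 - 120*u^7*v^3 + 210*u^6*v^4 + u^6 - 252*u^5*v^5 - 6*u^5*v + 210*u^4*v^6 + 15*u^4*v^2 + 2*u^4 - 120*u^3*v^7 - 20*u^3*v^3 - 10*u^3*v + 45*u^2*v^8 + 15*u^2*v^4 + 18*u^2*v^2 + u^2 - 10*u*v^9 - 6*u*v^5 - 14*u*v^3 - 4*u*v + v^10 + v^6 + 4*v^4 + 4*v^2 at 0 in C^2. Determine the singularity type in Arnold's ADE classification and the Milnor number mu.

The Hessian of f at 0 is [[2, -4], [-4, 8]] with rank 1, so corank 1. A Groebner basis of the Jacobian ideal J(f) in C{u,v} is {4*u*v^2 + u + v^5 - 7*v^3 - 2*v, -u^2/2 + u*v^3 + 5*u*v/2 - 3*v^4/2 - 3*v^2, u^3 - 6*u*v^2 + 2*u + 6*v^3 - 4*v, u^2*v - 3*u*v^2 + u/3 + 7*v^3/3 - 2*v/3}; counting standard monomials gives mu = 9. Corank 1: A-series; mu = 9 gives A_9.

Type A_9, Milnor number mu = 9.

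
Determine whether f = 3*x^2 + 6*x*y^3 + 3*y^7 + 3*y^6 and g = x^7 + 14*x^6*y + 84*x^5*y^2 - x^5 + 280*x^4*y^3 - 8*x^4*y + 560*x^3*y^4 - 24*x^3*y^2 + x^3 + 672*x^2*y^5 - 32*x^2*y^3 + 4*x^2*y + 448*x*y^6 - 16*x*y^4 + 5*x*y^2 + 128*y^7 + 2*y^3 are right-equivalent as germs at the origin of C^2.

The Hessian of f at 0 has rank 1. Corank 1: A-series; mu = 6 gives A_6. The Hessian of g at 0 has rank 0. Corank 2; j^3 = (x + y)^2*(x + 2*y) has shape L^2 M (L != M), so D-series; mu = 6 gives D_6. f is A_6 but g is D_6, hence not right-equivalent.

No.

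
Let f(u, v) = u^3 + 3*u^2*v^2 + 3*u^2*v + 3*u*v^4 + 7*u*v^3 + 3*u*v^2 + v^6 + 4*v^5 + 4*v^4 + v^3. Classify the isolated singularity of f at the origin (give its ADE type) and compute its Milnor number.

Type E_{7}, Milnor number mu = 7.

The Hessian of f at 0 has rank 0. Corank 2; j^3 = (u + v)^3 is a perfect cube, so E-series; the 4-jet and mu = 7 give E_7.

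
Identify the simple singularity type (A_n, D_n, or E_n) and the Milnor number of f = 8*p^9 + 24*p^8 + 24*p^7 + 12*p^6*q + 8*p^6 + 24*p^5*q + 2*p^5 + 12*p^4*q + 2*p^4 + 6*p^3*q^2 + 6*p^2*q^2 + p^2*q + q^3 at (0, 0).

Type D_4, Milnor number mu = 4.

The Hessian of f at 0 is [[0, 0], [0, 0]] with rank 0, so corank 2. A Groebner basis of the Jacobian ideal J(f) in C{p,q} is {q^3, p^2 + 3*q^2, p*q}; counting standard monomials gives mu = 4. Corank 2; j^3 = q*(p^2 + q^2) splits into three distinct lines over C (the quadratic factor has nonzero discriminant), so D_4.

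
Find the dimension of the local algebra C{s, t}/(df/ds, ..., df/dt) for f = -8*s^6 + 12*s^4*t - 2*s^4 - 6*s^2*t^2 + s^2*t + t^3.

The Hessian of f at 0 has rank 0. Corank 2; j^3 = t*(s^2 + t^2) splits into three distinct lines over C (the quadratic factor has nonzero discriminant), so D_4.

4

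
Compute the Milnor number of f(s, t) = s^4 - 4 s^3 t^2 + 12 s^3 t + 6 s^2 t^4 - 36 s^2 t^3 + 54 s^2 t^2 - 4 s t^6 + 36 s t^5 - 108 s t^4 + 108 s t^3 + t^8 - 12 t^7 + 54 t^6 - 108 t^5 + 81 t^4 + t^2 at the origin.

3

The Hessian of f at 0 has rank 1. Corank 1: A-series; mu = 3 gives A_3.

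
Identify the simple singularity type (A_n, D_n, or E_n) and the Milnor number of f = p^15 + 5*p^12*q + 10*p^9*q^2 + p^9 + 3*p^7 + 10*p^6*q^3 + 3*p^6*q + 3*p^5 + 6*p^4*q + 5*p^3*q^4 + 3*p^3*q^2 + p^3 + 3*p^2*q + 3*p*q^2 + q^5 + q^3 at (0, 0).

Type E_8, Milnor number mu = 8.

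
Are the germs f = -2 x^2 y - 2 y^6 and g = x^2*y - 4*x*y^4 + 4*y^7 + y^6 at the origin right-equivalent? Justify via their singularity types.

Yes.

The Hessian of f at 0 has rank 0. Corank 2; j^3 = -2*x^2*y has shape L^2 M (L != M), so D-series; mu = 7 gives D_7. The Hessian of g at 0 has rank 0. Corank 2; j^3 = x^2*y has shape L^2 M (L != M), so D-series; mu = 7 gives D_7. Both have type D_7, hence right-equivalent.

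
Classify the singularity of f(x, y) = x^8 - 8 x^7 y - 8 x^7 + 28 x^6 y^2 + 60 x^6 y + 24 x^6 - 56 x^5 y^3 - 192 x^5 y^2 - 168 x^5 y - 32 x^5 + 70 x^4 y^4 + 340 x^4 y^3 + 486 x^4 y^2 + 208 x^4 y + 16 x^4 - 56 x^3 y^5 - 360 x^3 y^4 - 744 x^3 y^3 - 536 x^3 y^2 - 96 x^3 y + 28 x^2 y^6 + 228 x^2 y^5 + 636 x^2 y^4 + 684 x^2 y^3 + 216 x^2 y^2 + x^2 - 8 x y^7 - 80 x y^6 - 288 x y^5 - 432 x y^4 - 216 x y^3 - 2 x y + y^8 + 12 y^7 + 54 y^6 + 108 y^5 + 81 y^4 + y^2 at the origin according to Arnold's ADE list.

The Hessian of f at 0 is [[2, -2], [-2, 2]] with rank 1, so corank 1. A Groebner basis of the Jacobian ideal J(f) in C{x,y} is {y^3, x - y}; counting standard monomials gives mu = 3. Corank 1: A-series; mu = 3 gives A_3.

A_{3}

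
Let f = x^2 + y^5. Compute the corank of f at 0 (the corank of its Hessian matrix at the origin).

Hessian at 0 has rank 1.

1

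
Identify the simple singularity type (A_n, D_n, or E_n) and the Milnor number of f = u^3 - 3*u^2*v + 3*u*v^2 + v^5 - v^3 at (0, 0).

The Hessian of f at 0 has rank 0. Corank 2; j^3 = (u - v)^3 is a perfect cube, so E-series; the 5-jet and mu = 8 give E_8.

Type E_{8}, Milnor number mu = 8.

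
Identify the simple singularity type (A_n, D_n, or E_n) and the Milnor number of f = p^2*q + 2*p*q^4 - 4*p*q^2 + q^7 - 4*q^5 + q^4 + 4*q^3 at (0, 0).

The Hessian of f at 0 has rank 0. Corank 2; j^3 = q*(p - 2*q)^2 has shape L^2 M (L != M), so D-series; mu = 5 gives D_5.

Type D_5, Milnor number mu = 5.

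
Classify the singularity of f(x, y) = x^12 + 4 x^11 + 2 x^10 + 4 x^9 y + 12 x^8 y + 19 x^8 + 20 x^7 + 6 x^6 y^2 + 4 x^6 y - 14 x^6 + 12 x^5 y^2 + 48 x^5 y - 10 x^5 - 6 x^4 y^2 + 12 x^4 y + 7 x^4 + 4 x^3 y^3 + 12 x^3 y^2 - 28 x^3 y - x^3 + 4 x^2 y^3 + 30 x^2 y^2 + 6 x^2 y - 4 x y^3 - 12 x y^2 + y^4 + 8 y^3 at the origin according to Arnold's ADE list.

E6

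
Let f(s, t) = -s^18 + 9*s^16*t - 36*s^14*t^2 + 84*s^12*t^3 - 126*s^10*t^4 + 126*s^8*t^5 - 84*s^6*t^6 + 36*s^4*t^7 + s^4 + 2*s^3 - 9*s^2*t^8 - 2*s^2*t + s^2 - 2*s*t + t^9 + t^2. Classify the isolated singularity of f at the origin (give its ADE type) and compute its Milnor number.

Type A_{8}, Milnor number mu = 8.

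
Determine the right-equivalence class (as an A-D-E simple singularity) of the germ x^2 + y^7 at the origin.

The Hessian of f at 0 has rank 1. Corank 1: A-series; mu = 6 gives A_6.

A_6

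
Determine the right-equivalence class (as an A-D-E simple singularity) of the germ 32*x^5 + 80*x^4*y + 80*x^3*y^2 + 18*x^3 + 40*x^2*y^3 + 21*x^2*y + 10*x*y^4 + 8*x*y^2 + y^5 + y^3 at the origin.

D6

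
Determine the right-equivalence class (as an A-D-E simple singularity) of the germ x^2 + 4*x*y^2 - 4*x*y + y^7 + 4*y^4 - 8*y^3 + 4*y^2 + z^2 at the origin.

A_6

The Hessian of f at 0 is [[2, -4, 0], [-4, 8, 0], [0, 0, 2]] with rank 2, so corank 1. A Groebner basis of the Jacobian ideal J(f) in C{x,y,z} is {x^3 - 6*x^2*y - 6*x^2 + 16*x*y + 4*x - 8*y, x/2 + y^2 - y, z}; counting standard monomials gives mu = 6. Corank 1: A-series; mu = 6 gives A_6.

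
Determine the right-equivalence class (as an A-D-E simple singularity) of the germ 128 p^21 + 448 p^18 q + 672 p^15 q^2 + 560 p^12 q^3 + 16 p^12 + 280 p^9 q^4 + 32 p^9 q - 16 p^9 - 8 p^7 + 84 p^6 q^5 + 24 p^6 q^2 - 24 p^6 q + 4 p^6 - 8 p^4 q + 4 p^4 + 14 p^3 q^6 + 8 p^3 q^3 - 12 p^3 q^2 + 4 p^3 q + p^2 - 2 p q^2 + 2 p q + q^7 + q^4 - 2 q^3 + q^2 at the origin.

The Hessian of f at 0 is [[2, 2], [2, 2]] with rank 1, so corank 1. A Groebner basis of the Jacobian ideal J(f) in C{p,q} is {p^3 - 16*p^2/41 - 18*p*q/41 + 27*p/82 - 31*q^2/82 + 27*q/82, p^2*q + 3*p^2/41 - 12*p*q/41 - 23*p/82 - 7*q^2/82 - 23*q/82, 17*p^2/41 + p*q^2 + 55*p*q/41 + 10*p/41 + 28*q^2/41 + 10*q/41, -44*p^2/41 - 111*p*q/41 - 9*p/41 + q^3 - 58*q^2/41 - 9*q/41}; counting standard monomials gives mu = 6. Corank 1: A-series; mu = 6 gives A_6.

A_{6}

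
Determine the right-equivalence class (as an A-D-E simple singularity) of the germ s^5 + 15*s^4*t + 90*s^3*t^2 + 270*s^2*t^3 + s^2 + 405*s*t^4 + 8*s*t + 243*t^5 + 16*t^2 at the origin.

The Hessian of f at 0 is [[2, 8], [8, 32]] with rank 1, so corank 1. A Groebner basis of the Jacobian ideal J(f) in C{s,t} is {t^4, s + 4*t}; counting standard monomials gives mu = 4. Corank 1: A-series; mu = 4 gives A_4.

A4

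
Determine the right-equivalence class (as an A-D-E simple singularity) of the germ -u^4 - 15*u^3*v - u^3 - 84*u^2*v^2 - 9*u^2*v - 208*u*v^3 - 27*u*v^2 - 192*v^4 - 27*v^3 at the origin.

The Hessian of f at 0 is [[0, 0], [0, 0]] with rank 0, so corank 2. A Groebner basis of the Jacobian ideal J(f) in C{u,v} is {3*u^2 + 18*u*v + v^4 + v^3 + 27*v^2, u^3 + 63*u^2 + 378*u*v + 48*v^3 + 567*v^2, u^2*v - 13*u^2 - 78*u*v - 40*v^3/3 - 117*v^2, 2*u^2 + u*v^2 + 12*u*v + 11*v^3/3 + 18*v^2}; counting standard monomials gives mu = 7. Corank 2; j^3 = -(u + 3*v)^3 is a perfect cube, so E-series; the 4-jet and mu = 7 give E_7.

E7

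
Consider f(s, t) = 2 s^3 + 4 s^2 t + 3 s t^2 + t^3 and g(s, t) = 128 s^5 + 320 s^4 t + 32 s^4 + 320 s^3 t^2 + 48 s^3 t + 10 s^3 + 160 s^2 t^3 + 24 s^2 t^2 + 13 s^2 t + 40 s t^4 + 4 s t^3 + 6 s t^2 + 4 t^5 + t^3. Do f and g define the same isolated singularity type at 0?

Yes.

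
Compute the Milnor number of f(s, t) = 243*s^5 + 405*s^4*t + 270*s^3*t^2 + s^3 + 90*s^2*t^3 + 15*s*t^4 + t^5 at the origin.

The Hessian of f at 0 has rank 0. Corank 2; j^3 = s^3 is a perfect cube, so E-series; the 5-jet and mu = 8 give E_8.

8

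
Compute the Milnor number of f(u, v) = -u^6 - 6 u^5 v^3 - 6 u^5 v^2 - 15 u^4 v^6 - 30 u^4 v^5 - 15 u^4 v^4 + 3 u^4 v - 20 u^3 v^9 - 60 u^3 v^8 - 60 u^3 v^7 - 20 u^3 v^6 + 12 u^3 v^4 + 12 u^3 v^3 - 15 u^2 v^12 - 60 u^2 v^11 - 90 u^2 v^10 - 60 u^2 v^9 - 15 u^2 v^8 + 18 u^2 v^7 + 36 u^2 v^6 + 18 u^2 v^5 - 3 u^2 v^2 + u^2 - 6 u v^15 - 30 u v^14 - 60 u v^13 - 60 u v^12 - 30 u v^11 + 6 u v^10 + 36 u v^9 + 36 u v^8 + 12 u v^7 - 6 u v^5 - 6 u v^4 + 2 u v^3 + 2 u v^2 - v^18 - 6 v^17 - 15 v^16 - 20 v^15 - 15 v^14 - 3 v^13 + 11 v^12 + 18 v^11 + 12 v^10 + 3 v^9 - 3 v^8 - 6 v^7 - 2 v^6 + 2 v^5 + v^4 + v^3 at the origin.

2

The Hessian of f at 0 is [[2, 0], [0, 0]] with rank 1, so corank 1. A Groebner basis of the Jacobian ideal J(f) in C{u,v} is {v^2, u}; counting standard monomials gives mu = 2. Corank 1: A-series; mu = 2 gives A_2.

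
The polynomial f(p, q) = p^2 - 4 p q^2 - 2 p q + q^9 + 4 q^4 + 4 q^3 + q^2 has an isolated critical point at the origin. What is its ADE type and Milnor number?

The Hessian of f at 0 has rank 1. Corank 1: A-series; mu = 8 gives A_8.

Type A8, Milnor number mu = 8.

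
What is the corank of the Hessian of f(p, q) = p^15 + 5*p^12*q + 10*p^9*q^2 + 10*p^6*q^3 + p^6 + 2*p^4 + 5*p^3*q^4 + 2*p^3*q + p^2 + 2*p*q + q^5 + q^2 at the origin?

Hessian at 0 has rank 1.

1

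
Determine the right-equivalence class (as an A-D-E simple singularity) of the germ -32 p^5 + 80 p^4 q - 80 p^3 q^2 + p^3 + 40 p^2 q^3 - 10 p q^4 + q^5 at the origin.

The Hessian of f at 0 is [[0, 0], [0, 0]] with rank 0, so corank 2. A Groebner basis of the Jacobian ideal J(f) in C{p,q} is {q^5, p*q^3 - q^4/8, p^2}; counting standard monomials gives mu = 8. Corank 2; j^3 = p^3 is a perfect cube, so E-series; the 5-jet and mu = 8 give E_8.

E_{8}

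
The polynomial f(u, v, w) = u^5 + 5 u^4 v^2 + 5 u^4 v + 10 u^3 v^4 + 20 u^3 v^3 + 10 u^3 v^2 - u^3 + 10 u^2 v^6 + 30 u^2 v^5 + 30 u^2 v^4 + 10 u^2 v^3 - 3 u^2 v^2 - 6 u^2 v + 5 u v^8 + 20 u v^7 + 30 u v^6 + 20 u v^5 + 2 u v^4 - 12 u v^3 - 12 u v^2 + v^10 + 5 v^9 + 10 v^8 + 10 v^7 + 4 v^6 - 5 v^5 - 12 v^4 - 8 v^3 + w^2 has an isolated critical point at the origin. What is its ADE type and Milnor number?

The Hessian of f at 0 has rank 1. Corank 2; j^3 = -(u + 2*v)^3 is a perfect cube, so E-series; the 5-jet and mu = 8 give E_8.

Type E8, Milnor number mu = 8.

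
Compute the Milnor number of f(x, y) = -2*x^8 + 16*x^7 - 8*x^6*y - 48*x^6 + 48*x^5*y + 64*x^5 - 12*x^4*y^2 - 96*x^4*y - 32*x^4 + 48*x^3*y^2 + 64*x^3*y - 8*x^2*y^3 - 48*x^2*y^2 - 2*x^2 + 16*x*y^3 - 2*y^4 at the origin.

The Hessian of f at 0 has rank 1. Corank 1: A-series; mu = 3 gives A_3.

3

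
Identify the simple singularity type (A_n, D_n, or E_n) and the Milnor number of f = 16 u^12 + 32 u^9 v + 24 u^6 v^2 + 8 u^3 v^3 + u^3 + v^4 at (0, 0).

Type E_{6}, Milnor number mu = 6.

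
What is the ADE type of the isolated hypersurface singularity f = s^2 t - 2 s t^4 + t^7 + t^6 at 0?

D_7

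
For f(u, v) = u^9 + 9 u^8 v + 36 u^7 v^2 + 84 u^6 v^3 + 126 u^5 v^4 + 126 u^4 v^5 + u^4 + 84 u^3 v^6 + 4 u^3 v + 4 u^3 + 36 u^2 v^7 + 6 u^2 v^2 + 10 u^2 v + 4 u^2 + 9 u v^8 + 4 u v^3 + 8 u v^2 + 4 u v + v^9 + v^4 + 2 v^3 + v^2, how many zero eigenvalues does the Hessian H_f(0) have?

1

The Hessian at 0 is [[8, 4], [4, 2]] of rank 1; hence corank 1.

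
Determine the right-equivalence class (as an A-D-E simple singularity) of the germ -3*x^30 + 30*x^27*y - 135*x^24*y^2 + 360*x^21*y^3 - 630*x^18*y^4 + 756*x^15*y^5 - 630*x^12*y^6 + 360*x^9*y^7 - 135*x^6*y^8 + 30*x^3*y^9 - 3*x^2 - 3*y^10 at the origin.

The Hessian of f at 0 is [[-6, 0], [0, 0]] with rank 1, so corank 1. A Groebner basis of the Jacobian ideal J(f) in C{x,y} is {y^9, x}; counting standard monomials gives mu = 9. Corank 1: A-series; mu = 9 gives A_9.

A_9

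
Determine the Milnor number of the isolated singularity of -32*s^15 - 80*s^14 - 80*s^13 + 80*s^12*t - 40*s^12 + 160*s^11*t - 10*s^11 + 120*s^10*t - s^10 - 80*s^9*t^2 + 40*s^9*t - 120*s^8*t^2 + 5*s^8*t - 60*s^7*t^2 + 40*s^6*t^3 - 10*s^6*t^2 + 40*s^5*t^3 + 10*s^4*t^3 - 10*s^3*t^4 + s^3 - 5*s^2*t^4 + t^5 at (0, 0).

8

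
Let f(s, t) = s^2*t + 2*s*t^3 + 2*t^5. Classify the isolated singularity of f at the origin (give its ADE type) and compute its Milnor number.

Type D6, Milnor number mu = 6.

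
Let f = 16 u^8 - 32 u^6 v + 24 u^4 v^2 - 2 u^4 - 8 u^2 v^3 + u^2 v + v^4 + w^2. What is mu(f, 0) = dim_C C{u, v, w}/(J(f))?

The Hessian of f at 0 has rank 1. Corank 2; j^3 = u^2*v has shape L^2 M (L != M), so D-series; mu = 5 gives D_5.

5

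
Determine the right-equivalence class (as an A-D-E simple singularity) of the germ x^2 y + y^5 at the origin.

The Hessian of f at 0 is [[0, 0], [0, 0]] with rank 0, so corank 2. A Groebner basis of the Jacobian ideal J(f) in C{x,y} is {x^2/5 + y^4, x^3, x*y}; counting standard monomials gives mu = 6. Corank 2; j^3 = x^2*y has shape L^2 M (L != M), so D-series; mu = 6 gives D_6.

D_6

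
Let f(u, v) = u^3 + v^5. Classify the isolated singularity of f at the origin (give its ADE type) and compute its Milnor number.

Type E_{8}, Milnor number mu = 8.

The Hessian of f at 0 has rank 0. Corank 2; j^3 = u^3 is a perfect cube, so E-series; the 5-jet and mu = 8 give E_8.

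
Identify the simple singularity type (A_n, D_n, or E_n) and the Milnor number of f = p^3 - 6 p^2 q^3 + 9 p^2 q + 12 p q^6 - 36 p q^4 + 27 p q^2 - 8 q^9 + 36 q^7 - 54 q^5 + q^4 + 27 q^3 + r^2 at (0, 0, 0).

The Hessian of f at 0 is [[0, 0, 0], [0, 0, 0], [0, 0, 2]] with rank 1, so corank 2. A Groebner basis of the Jacobian ideal J(f) in C{p,q,r} is {q^3, p^2 + 6*p*q + 9*q^2, r}; counting standard monomials gives mu = 6. Corank 2; j^3 = (p + 3*q)^3 is a perfect cube, so E-series; the 4-jet and mu = 6 give E_6.

Type E6, Milnor number mu = 6.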